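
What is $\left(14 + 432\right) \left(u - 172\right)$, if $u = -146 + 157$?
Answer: $-71806$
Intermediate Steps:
$u = 11$
$\left(14 + 432\right) \left(u - 172\right) = \left(14 + 432\right) \left(11 - 172\right) = 446 \left(-161\right) = -71806$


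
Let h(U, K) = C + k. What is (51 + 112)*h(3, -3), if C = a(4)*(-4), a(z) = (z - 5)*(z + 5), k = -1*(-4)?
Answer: 6520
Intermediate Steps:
k = 4
a(z) = (-5 + z)*(5 + z)
C = 36 (C = (-25 + 4²)*(-4) = (-25 + 16)*(-4) = -9*(-4) = 36)
h(U, K) = 40 (h(U, K) = 36 + 4 = 40)
(51 + 112)*h(3, -3) = (51 + 112)*40 = 163*40 = 6520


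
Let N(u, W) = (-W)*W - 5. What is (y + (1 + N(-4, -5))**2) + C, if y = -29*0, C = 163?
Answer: 1004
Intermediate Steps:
N(u, W) = -5 - W**2 (N(u, W) = -W**2 - 5 = -5 - W**2)
y = 0
(y + (1 + N(-4, -5))**2) + C = (0 + (1 + (-5 - 1*(-5)**2))**2) + 163 = (0 + (1 + (-5 - 1*25))**2) + 163 = (0 + (1 + (-5 - 25))**2) + 163 = (0 + (1 - 30)**2) + 163 = (0 + (-29)**2) + 163 = (0 + 841) + 163 = 841 + 163 = 1004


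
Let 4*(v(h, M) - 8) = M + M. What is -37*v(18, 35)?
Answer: -1887/2 ≈ -943.50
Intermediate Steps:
v(h, M) = 8 + M/2 (v(h, M) = 8 + (M + M)/4 = 8 + (2*M)/4 = 8 + M/2)
-37*v(18, 35) = -37*(8 + (½)*35) = -37*(8 + 35/2) = -37*51/2 = -1887/2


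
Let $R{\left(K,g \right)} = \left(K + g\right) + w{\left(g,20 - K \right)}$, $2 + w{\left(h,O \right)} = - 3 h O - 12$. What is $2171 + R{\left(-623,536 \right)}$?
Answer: $-1031874$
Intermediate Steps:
$w{\left(h,O \right)} = -14 - 3 O h$ ($w{\left(h,O \right)} = -2 + \left(- 3 h O - 12\right) = -2 - \left(12 + 3 O h\right) = -14 - 3 O h$)
$R{\left(K,g \right)} = -14 + K + g - 3 g \left(20 - K\right)$ ($R{\left(K,g \right)} = \left(K + g\right) - \left(14 + 3 \left(20 - K\right) g\right) = \left(K + g\right) - \left(14 + 3 g \left(20 - K\right)\right) = -14 + K + g - 3 g \left(20 - K\right)$)
$2171 + R{\left(-623,536 \right)} = 2171 + \left(-14 - 623 + 536 + 3 \cdot 536 \left(-20 - 623\right)\right) = 2171 + \left(-14 - 623 + 536 + 3 \cdot 536 \left(-643\right)\right) = 2171 - 1034045 = -1031874$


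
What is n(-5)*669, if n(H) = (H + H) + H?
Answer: -10035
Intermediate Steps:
n(H) = 3*H (n(H) = 2*H + H = 3*H)
n(-5)*669 = (3*(-5))*669 = -15*669 = -10035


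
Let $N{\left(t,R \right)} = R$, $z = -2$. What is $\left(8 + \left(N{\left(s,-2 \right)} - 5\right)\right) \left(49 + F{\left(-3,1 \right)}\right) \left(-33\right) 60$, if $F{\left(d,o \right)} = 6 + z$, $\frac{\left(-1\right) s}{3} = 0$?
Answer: $-104940$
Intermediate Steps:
$s = 0$ ($s = \left(-3\right) 0 = 0$)
$F{\left(d,o \right)} = 4$ ($F{\left(d,o \right)} = 6 - 2 = 4$)
$\left(8 + \left(N{\left(s,-2 \right)} - 5\right)\right) \left(49 + F{\left(-3,1 \right)}\right) \left(-33\right) 60 = \left(8 - 7\right) \left(49 + 4\right) \left(-33\right) 60 = \left(8 - 7\right) 53 \left(-33\right) 60 = 1 \cdot 53 \left(-33\right) 60 = 53 \left(-33\right) 60 = \left(-1749\right) 60 = -104940$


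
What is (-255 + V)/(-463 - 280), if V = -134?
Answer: 389/743 ≈ 0.52355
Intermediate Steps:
(-255 + V)/(-463 - 280) = (-255 - 134)/(-463 - 280) = -389/(-743) = -389*(-1/743) = 389/743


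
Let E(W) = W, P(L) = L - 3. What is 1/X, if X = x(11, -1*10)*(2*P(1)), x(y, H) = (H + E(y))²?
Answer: -¼ ≈ -0.25000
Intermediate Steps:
P(L) = -3 + L
x(y, H) = (H + y)²
X = -4 (X = (-1*10 + 11)²*(2*(-3 + 1)) = (-10 + 11)²*(2*(-2)) = 1²*(-4) = 1*(-4) = -4)
1/X = 1/(-4) = -¼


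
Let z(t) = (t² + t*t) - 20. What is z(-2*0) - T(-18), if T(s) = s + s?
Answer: 16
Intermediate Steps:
T(s) = 2*s
z(t) = -20 + 2*t² (z(t) = (t² + t²) - 20 = 2*t² - 20 = -20 + 2*t²)
z(-2*0) - T(-18) = (-20 + 2*(-2*0)²) - 2*(-18) = (-20 + 2*0²) - 1*(-36) = (-20 + 2*0) + 36 = (-20 + 0) + 36 = -20 + 36 = 16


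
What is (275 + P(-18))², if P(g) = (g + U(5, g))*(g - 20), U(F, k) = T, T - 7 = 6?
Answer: 216225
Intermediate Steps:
T = 13 (T = 7 + 6 = 13)
U(F, k) = 13
P(g) = (-20 + g)*(13 + g) (P(g) = (g + 13)*(g - 20) = (13 + g)*(-20 + g) = (-20 + g)*(13 + g))
(275 + P(-18))² = (275 + (-260 + (-18)² - 7*(-18)))² = (275 + (-260 + 324 + 126))² = (275 + 190)² = 465² = 216225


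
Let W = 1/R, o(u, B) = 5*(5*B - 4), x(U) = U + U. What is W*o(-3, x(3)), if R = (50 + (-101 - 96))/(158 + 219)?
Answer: -49010/147 ≈ -333.40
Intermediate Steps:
R = -147/377 (R = (50 - 197)/377 = -147*1/377 = -147/377 ≈ -0.38992)
x(U) = 2*U
o(u, B) = -20 + 25*B (o(u, B) = 5*(-4 + 5*B) = -20 + 25*B)
W = -377/147 (W = 1/(-147/377) = -377/147 ≈ -2.5646)
W*o(-3, x(3)) = -377*(-20 + 25*(2*3))/147 = -377*(-20 + 25*6)/147 = -377*(-20 + 150)/147 = -377/147*130 = -49010/147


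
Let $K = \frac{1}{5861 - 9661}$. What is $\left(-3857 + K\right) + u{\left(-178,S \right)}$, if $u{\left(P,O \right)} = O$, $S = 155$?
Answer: $- \frac{14067601}{3800} \approx -3702.0$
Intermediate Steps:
$K = - \frac{1}{3800}$ ($K = \frac{1}{-3800} = - \frac{1}{3800} \approx -0.00026316$)
$\left(-3857 + K\right) + u{\left(-178,S \right)} = \left(-3857 - \frac{1}{3800}\right) + 155 = - \frac{14656601}{3800} + 155 = - \frac{14067601}{3800}$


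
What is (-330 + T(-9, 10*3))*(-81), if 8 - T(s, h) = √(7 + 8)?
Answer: 26082 + 81*√15 ≈ 26396.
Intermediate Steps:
T(s, h) = 8 - √15 (T(s, h) = 8 - √(7 + 8) = 8 - √15)
(-330 + T(-9, 10*3))*(-81) = (-330 + (8 - √15))*(-81) = (-322 - √15)*(-81) = 26082 + 81*√15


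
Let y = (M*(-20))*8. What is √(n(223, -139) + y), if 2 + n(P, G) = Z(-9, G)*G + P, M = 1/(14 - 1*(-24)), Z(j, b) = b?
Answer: √7053142/19 ≈ 139.78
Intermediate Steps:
M = 1/38 (M = 1/(14 + 24) = 1/38 ≈ 0.026316)
n(P, G) = -2 + P + G² (n(P, G) = -2 + (G*G + P) = -2 + (G² + P) = -2 + (P + G²) = -2 + P + G²)
y = -80/19 (y = ((1/38)*(-20))*8 = -10/19*8 = -80/19 ≈ -4.2105)
√(n(223, -139) + y) = √((-2 + 223 + (-139)²) - 80/19) = √((-2 + 223 + 19321) - 80/19) = √(19542 - 80/19) = √(371218/19) = √7053142/19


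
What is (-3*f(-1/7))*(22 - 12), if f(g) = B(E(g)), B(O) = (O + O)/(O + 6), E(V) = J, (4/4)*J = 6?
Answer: -30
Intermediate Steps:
J = 6
E(V) = 6
B(O) = 2*O/(6 + O) (B(O) = (2*O)/(6 + O) = 2*O/(6 + O))
f(g) = 1 (f(g) = 2*6/(6 + 6) = 2*6/12 = 2*6*(1/12) = 1)
(-3*f(-1/7))*(22 - 12) = (-3*1)*(22 - 12) = -3*10 = -30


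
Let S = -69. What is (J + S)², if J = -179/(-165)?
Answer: 125574436/27225 ≈ 4612.5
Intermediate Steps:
J = 179/165 (J = -179*(-1/165) = 179/165 ≈ 1.0848)
(J + S)² = (179/165 - 69)² = (-11206/165)² = 125574436/27225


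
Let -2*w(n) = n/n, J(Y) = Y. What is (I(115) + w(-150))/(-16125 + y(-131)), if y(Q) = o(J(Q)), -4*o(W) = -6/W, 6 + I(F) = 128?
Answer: -3537/469417 ≈ -0.0075349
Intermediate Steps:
I(F) = 122 (I(F) = -6 + 128 = 122)
o(W) = 3/(2*W) (o(W) = -(-3)/(2*W) = 3/(2*W))
y(Q) = 3/(2*Q)
w(n) = -½ (w(n) = -n/(2*n) = -½*1 = -½)
(I(115) + w(-150))/(-16125 + y(-131)) = (122 - ½)/(-16125 + (3/2)/(-131)) = 243/(2*(-16125 + (3/2)*(-1/131))) = 243/(2*(-16125 - 3/262)) = 243/(2*(-4224753/262)) = (243/2)*(-262/4224753) = -3537/469417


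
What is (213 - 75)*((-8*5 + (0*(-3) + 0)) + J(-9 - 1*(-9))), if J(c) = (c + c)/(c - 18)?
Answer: -5520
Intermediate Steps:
J(c) = 2*c/(-18 + c) (J(c) = (2*c)/(-18 + c) = 2*c/(-18 + c))
(213 - 75)*((-8*5 + (0*(-3) + 0)) + J(-9 - 1*(-9))) = (213 - 75)*((-8*5 + (0*(-3) + 0)) + 2*(-9 - 1*(-9))/(-18 + (-9 - 1*(-9)))) = 138*((-40 + (0 + 0)) + 2*(-9 + 9)/(-18 + (-9 + 9))) = 138*((-40 + 0) + 2*0/(-18 + 0)) = 138*(-40 + 2*0/(-18)) = 138*(-40 + 2*0*(-1/18)) = 138*(-40 + 0) = 138*(-40) = -5520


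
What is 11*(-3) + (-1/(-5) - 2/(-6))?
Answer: -487/15 ≈ -32.467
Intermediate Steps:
11*(-3) + (-1/(-5) - 2/(-6)) = -33 + (-1*(-⅕) - 2*(-⅙)) = -33 + (⅕ + ⅓) = -33 + 8/15 = -487/15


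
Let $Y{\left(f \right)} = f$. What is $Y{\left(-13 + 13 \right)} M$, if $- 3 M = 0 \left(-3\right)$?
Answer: $0$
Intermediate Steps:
$M = 0$ ($M = - \frac{0 \left(-3\right)}{3} = \left(- \frac{1}{3}\right) 0 = 0$)
$Y{\left(-13 + 13 \right)} M = \left(-13 + 13\right) 0 = 0 \cdot 0 = 0$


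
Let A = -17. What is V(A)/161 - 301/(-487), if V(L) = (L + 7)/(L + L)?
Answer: 826272/1332919 ≈ 0.61990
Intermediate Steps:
V(L) = (7 + L)/(2*L) (V(L) = (7 + L)/((2*L)) = (7 + L)*(1/(2*L)) = (7 + L)/(2*L))
V(A)/161 - 301/(-487) = ((1/2)*(7 - 17)/(-17))/161 - 301/(-487) = ((1/2)*(-1/17)*(-10))*(1/161) - 301*(-1/487) = (5/17)*(1/161) + 301/487 = 5/2737 + 301/487 = 826272/1332919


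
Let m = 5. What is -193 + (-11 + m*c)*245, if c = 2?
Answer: -438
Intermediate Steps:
-193 + (-11 + m*c)*245 = -193 + (-11 + 5*2)*245 = -193 + (-11 + 10)*245 = -193 - 1*245 = -193 - 245 = -438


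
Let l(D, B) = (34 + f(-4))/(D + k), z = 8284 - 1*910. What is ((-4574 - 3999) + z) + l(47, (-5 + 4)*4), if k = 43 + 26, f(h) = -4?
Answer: -69527/58 ≈ -1198.7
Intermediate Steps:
k = 69
z = 7374 (z = 8284 - 910 = 7374)
l(D, B) = 30/(69 + D) (l(D, B) = (34 - 4)/(D + 69) = 30/(69 + D))
((-4574 - 3999) + z) + l(47, (-5 + 4)*4) = ((-4574 - 3999) + 7374) + 30/(69 + 47) = (-8573 + 7374) + 30/116 = -1199 + 30*(1/116) = -1199 + 15/58 = -69527/58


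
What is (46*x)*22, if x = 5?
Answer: 5060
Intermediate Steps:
(46*x)*22 = (46*5)*22 = 230*22 = 5060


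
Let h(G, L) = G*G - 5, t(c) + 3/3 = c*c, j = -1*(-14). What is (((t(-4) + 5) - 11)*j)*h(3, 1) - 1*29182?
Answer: -28678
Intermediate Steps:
j = 14
t(c) = -1 + c² (t(c) = -1 + c*c = -1 + c²)
h(G, L) = -5 + G² (h(G, L) = G² - 5 = -5 + G²)
(((t(-4) + 5) - 11)*j)*h(3, 1) - 1*29182 = ((((-1 + (-4)²) + 5) - 11)*14)*(-5 + 3²) - 1*29182 = ((((-1 + 16) + 5) - 11)*14)*(-5 + 9) - 29182 = (((15 + 5) - 11)*14)*4 - 29182 = ((20 - 11)*14)*4 - 29182 = (9*14)*4 - 29182 = 126*4 - 29182 = 504 - 29182 = -28678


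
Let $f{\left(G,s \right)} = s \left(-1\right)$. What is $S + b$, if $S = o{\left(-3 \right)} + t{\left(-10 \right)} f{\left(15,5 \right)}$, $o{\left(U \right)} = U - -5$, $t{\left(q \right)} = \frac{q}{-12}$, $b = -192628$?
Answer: $- \frac{1155781}{6} \approx -1.9263 \cdot 10^{5}$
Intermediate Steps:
$f{\left(G,s \right)} = - s$
$t{\left(q \right)} = - \frac{q}{12}$ ($t{\left(q \right)} = q \left(- \frac{1}{12}\right) = - \frac{q}{12}$)
$o{\left(U \right)} = 5 + U$ ($o{\left(U \right)} = U + 5 = 5 + U$)
$S = - \frac{13}{6}$ ($S = \left(5 - 3\right) + \left(- \frac{1}{12}\right) \left(-10\right) \left(\left(-1\right) 5\right) = 2 + \frac{5}{6} \left(-5\right) = 2 - \frac{25}{6} = - \frac{13}{6} \approx -2.1667$)
$S + b = - \frac{13}{6} - 192628 = - \frac{1155781}{6}$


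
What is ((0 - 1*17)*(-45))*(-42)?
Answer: -32130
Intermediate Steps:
((0 - 1*17)*(-45))*(-42) = ((0 - 17)*(-45))*(-42) = -17*(-45)*(-42) = 765*(-42) = -32130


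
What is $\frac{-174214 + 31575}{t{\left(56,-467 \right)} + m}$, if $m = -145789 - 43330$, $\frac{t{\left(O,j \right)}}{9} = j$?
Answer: $\frac{142639}{193322} \approx 0.73783$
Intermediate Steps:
$t{\left(O,j \right)} = 9 j$
$m = -189119$ ($m = -145789 - 43330 = -189119$)
$\frac{-174214 + 31575}{t{\left(56,-467 \right)} + m} = \frac{-174214 + 31575}{9 \left(-467\right) - 189119} = - \frac{142639}{-4203 - 189119} = - \frac{142639}{-193322} = \left(-142639\right) \left(- \frac{1}{193322}\right) = \frac{142639}{193322}$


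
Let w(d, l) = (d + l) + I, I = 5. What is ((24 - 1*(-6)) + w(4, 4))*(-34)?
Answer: -1462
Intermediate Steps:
w(d, l) = 5 + d + l (w(d, l) = (d + l) + 5 = 5 + d + l)
((24 - 1*(-6)) + w(4, 4))*(-34) = ((24 - 1*(-6)) + (5 + 4 + 4))*(-34) = ((24 + 6) + 13)*(-34) = (30 + 13)*(-34) = 43*(-34) = -1462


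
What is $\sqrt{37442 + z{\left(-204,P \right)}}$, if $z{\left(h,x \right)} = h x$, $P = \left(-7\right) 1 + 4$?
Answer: $\sqrt{38054} \approx 195.07$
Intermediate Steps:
$P = -3$ ($P = -7 + 4 = -3$)
$\sqrt{37442 + z{\left(-204,P \right)}} = \sqrt{37442 - -612} = \sqrt{37442 + 612} = \sqrt{38054}$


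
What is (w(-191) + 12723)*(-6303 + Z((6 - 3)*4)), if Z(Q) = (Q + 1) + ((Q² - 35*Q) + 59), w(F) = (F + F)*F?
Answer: -557552295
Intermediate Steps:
w(F) = 2*F² (w(F) = (2*F)*F = 2*F²)
Z(Q) = 60 + Q² - 34*Q (Z(Q) = (1 + Q) + (59 + Q² - 35*Q) = 60 + Q² - 34*Q)
(w(-191) + 12723)*(-6303 + Z((6 - 3)*4)) = (2*(-191)² + 12723)*(-6303 + (60 + ((6 - 3)*4)² - 34*(6 - 3)*4)) = (2*36481 + 12723)*(-6303 + (60 + (3*4)² - 102*4)) = (72962 + 12723)*(-6303 + (60 + 12² - 34*12)) = 85685*(-6303 + (60 + 144 - 408)) = 85685*(-6303 - 204) = 85685*(-6507) = -557552295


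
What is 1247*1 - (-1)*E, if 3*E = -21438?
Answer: -5899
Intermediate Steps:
E = -7146 (E = (1/3)*(-21438) = -7146)
1247*1 - (-1)*E = 1247*1 - (-1)*(-7146) = 1247 - 1*7146 = 1247 - 7146 = -5899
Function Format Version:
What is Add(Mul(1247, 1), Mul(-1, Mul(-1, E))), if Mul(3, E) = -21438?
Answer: -5899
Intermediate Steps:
E = -7146 (E = Mul(Rational(1, 3), -21438) = -7146)
Add(Mul(1247, 1), Mul(-1, Mul(-1, E))) = Add(Mul(1247, 1), Mul(-1, Mul(-1, -7146))) = Add(1247, Mul(-1, 7146)) = Add(1247, -7146) = -5899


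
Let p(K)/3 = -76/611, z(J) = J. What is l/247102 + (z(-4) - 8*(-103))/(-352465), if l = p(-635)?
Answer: -12388340606/5321492672873 ≈ -0.0023280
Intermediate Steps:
p(K) = -228/611 (p(K) = 3*(-76/611) = -228/611)
l = -228/611 ≈ -0.37316
l/247102 + (z(-4) - 8*(-103))/(-352465) = -228/611/247102 + (-4 - 8*(-103))/(-352465) = -228/611*1/247102 + (-4 + 824)*(-1/352465) = -114/75489661 + 820*(-1/352465) = -114/75489661 - 164/70493 = -12388340606/5321492672873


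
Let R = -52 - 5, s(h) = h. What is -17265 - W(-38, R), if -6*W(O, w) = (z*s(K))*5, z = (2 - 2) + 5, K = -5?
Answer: -103715/6 ≈ -17286.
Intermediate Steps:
z = 5 (z = 0 + 5 = 5)
R = -57
W(O, w) = 125/6 (W(O, w) = -5*(-5)*5/6 = -(-25)*5/6 = -⅙*(-125) = 125/6)
-17265 - W(-38, R) = -17265 - 1*125/6 = -17265 - 125/6 = -103715/6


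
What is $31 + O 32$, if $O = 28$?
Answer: $927$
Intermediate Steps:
$31 + O 32 = 31 + 28 \cdot 32 = 31 + 896 = 927$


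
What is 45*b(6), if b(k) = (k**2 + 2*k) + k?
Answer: 2430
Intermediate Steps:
b(k) = k**2 + 3*k
45*b(6) = 45*(6*(3 + 6)) = 45*(6*9) = 45*54 = 2430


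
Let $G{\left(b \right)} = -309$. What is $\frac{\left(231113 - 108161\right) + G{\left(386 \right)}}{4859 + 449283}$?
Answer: $\frac{122643}{454142} \approx 0.27005$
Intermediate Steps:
$\frac{\left(231113 - 108161\right) + G{\left(386 \right)}}{4859 + 449283} = \frac{\left(231113 - 108161\right) - 309}{4859 + 449283} = \frac{\left(231113 - 108161\right) - 309}{454142} = \left(122952 - 309\right) \frac{1}{454142} = 122643 \cdot \frac{1}{454142} = \frac{122643}{454142}$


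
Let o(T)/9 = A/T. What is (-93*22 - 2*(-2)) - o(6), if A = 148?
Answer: -2264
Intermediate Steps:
o(T) = 1332/T (o(T) = 9*(148/T) = 1332/T)
(-93*22 - 2*(-2)) - o(6) = (-93*22 - 2*(-2)) - 1332/6 = (-2046 + 4) - 1332/6 = -2042 - 1*222 = -2042 - 222 = -2264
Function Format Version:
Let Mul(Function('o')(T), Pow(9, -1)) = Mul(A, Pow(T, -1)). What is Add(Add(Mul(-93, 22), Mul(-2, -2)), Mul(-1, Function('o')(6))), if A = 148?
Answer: -2264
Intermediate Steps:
Function('o')(T) = Mul(1332, Pow(T, -1)) (Function('o')(T) = Mul(9, Mul(148, Pow(T, -1))) = Mul(1332, Pow(T, -1)))
Add(Add(Mul(-93, 22), Mul(-2, -2)), Mul(-1, Function('o')(6))) = Add(Add(Mul(-93, 22), Mul(-2, -2)), Mul(-1, Mul(1332, Pow(6, -1)))) = Add(Add(-2046, 4), Mul(-1, Mul(1332, Rational(1, 6)))) = Add(-2042, Mul(-1, 222)) = Add(-2042, -222) = -2264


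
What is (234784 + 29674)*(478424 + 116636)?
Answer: 157368377480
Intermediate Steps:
(234784 + 29674)*(478424 + 116636) = 264458*595060 = 157368377480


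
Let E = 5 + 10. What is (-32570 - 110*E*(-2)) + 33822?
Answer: 4552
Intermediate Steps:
E = 15
(-32570 - 110*E*(-2)) + 33822 = (-32570 - 1650*(-2)) + 33822 = (-32570 - 110*(-30)) + 33822 = (-32570 + 3300) + 33822 = -29270 + 33822 = 4552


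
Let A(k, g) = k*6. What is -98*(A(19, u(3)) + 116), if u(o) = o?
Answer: -22540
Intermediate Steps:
A(k, g) = 6*k
-98*(A(19, u(3)) + 116) = -98*(6*19 + 116) = -98*(114 + 116) = -98*230 = -22540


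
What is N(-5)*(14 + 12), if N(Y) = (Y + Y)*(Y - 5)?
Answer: 2600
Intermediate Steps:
N(Y) = 2*Y*(-5 + Y) (N(Y) = (2*Y)*(-5 + Y) = 2*Y*(-5 + Y))
N(-5)*(14 + 12) = (2*(-5)*(-5 - 5))*(14 + 12) = (2*(-5)*(-10))*26 = 100*26 = 2600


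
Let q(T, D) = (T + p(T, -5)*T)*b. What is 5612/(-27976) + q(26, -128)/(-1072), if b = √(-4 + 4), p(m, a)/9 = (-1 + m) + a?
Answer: -1403/6994 ≈ -0.20060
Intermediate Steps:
p(m, a) = -9 + 9*a + 9*m (p(m, a) = 9*((-1 + m) + a) = 9*(-1 + a + m) = -9 + 9*a + 9*m)
b = 0 (b = √0 = 0)
q(T, D) = 0 (q(T, D) = (T + (-9 + 9*(-5) + 9*T)*T)*0 = (T + (-9 - 45 + 9*T)*T)*0 = (T + (-54 + 9*T)*T)*0 = (T + T*(-54 + 9*T))*0 = 0)
5612/(-27976) + q(26, -128)/(-1072) = 5612/(-27976) + 0/(-1072) = 5612*(-1/27976) + 0*(-1/1072) = -1403/6994 + 0 = -1403/6994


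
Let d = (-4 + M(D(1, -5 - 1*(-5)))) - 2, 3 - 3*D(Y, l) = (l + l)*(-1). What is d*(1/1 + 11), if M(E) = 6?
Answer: 0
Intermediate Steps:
D(Y, l) = 1 + 2*l/3 (D(Y, l) = 1 - (l + l)*(-1)/3 = 1 - 2*l*(-1)/3 = 1 - (-2)*l/3 = 1 + 2*l/3)
d = 0 (d = (-4 + 6) - 2 = 2 - 2 = 0)
d*(1/1 + 11) = 0*(1/1 + 11) = 0*(1 + 11) = 0*12 = 0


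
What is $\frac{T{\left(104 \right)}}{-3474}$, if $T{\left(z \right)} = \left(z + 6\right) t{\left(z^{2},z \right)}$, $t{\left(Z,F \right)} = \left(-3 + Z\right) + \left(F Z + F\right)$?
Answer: $- \frac{62467955}{1737} \approx -35963.0$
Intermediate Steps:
$t{\left(Z,F \right)} = -3 + F + Z + F Z$ ($t{\left(Z,F \right)} = \left(-3 + Z\right) + \left(F + F Z\right) = -3 + F + Z + F Z$)
$T{\left(z \right)} = \left(6 + z\right) \left(-3 + z + z^{2} + z^{3}\right)$ ($T{\left(z \right)} = \left(z + 6\right) \left(-3 + z + z^{2} + z z^{2}\right) = \left(6 + z\right) \left(-3 + z + z^{2} + z^{3}\right)$)
$\frac{T{\left(104 \right)}}{-3474} = \frac{\left(6 + 104\right) \left(-3 + 104 + 104^{2} + 104^{3}\right)}{-3474} = 110 \left(-3 + 104 + 10816 + 1124864\right) \left(- \frac{1}{3474}\right) = 110 \cdot 1135781 \left(- \frac{1}{3474}\right) = 124935910 \left(- \frac{1}{3474}\right) = - \frac{62467955}{1737}$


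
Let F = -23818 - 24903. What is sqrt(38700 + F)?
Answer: I*sqrt(10021) ≈ 100.1*I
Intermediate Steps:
F = -48721
sqrt(38700 + F) = sqrt(38700 - 48721) = sqrt(-10021) = I*sqrt(10021)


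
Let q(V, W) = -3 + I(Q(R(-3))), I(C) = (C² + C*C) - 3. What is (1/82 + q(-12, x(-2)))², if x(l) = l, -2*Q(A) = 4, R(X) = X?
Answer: 27225/6724 ≈ 4.0489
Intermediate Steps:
Q(A) = -2 (Q(A) = -½*4 = -2)
I(C) = -3 + 2*C² (I(C) = (C² + C²) - 3 = 2*C² - 3 = -3 + 2*C²)
q(V, W) = 2 (q(V, W) = -3 + (-3 + 2*(-2)²) = -3 + (-3 + 2*4) = -3 + (-3 + 8) = -3 + 5 = 2)
(1/82 + q(-12, x(-2)))² = (1/82 + 2)² = (165/82)² = 27225/6724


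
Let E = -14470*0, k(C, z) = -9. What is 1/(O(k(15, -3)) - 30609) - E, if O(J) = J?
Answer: -1/30618 ≈ -3.2661e-5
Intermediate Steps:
E = 0
1/(O(k(15, -3)) - 30609) - E = 1/(-9 - 30609) - 1*0 = 1/(-30618) + 0 = -1/30618 + 0 = -1/30618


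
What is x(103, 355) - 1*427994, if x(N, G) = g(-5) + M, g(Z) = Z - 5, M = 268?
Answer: -427736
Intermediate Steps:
g(Z) = -5 + Z
x(N, G) = 258 (x(N, G) = (-5 - 5) + 268 = -10 + 268 = 258)
x(103, 355) - 1*427994 = 258 - 1*427994 = 258 - 427994 = -427736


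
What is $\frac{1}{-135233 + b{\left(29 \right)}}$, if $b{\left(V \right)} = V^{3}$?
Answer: $- \frac{1}{110844} \approx -9.0217 \cdot 10^{-6}$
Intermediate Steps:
$\frac{1}{-135233 + b{\left(29 \right)}} = \frac{1}{-135233 + 29^{3}} = \frac{1}{-135233 + 24389} = \frac{1}{-110844} = - \frac{1}{110844}$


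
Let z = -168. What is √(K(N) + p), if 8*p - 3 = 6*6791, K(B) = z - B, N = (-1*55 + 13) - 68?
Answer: √80570/4 ≈ 70.962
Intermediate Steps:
N = -110 (N = (-55 + 13) - 68 = -42 - 68 = -110)
K(B) = -168 - B
p = 40749/8 (p = 3/8 + (6*6791)/8 = 3/8 + (⅛)*40746 = 3/8 + 20373/4 = 40749/8 ≈ 5093.6)
√(K(N) + p) = √((-168 - 1*(-110)) + 40749/8) = √((-168 + 110) + 40749/8) = √(-58 + 40749/8) = √(40285/8) = √80570/4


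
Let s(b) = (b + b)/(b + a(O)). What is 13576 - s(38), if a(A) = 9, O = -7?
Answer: 637996/47 ≈ 13574.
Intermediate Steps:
s(b) = 2*b/(9 + b) (s(b) = (b + b)/(b + 9) = (2*b)/(9 + b) = 2*b/(9 + b))
13576 - s(38) = 13576 - 2*38/(9 + 38) = 13576 - 2*38/47 = 13576 - 1*76/47 = 13576 - 76/47 = 637996/47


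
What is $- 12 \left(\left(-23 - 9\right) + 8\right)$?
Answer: $288$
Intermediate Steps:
$- 12 \left(\left(-23 - 9\right) + 8\right) = - 12 \left(-32 + 8\right) = \left(-12\right) \left(-24\right) = 288$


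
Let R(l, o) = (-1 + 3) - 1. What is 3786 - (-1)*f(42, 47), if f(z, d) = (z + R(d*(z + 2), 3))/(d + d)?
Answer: 355927/94 ≈ 3786.5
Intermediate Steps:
R(l, o) = 1 (R(l, o) = 2 - 1 = 1)
f(z, d) = (1 + z)/(2*d) (f(z, d) = (z + 1)/(d + d) = (1 + z)/((2*d)) = (1 + z)*(1/(2*d)) = (1 + z)/(2*d))
3786 - (-1)*f(42, 47) = 3786 - (-1)*(½)*(1 + 42)/47 = 3786 - (-1)*(½)*(1/47)*43 = 3786 - (-1)*43/94 = 3786 - 1*(-43/94) = 3786 + 43/94 = 355927/94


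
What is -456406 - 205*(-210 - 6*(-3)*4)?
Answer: -428116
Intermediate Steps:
-456406 - 205*(-210 - 6*(-3)*4) = -456406 - 205*(-210 + 18*4) = -456406 - 205*(-210 + 72) = -456406 - 205*(-138) = -456406 - 1*(-28290) = -456406 + 28290 = -428116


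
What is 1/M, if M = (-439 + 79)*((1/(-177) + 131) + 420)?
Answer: -59/11703120 ≈ -5.0414e-6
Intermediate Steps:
M = -11703120/59 (M = -360*((-1/177 + 131) + 420) = -360*(23186/177 + 420) = -360*97526/177 = -11703120/59 ≈ -1.9836e+5)
1/M = 1/(-11703120/59) = -59/11703120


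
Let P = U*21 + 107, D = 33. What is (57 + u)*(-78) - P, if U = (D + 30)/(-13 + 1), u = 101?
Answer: -49283/4 ≈ -12321.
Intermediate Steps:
U = -21/4 (U = (33 + 30)/(-13 + 1) = 63/(-12) = 63*(-1/12) = -21/4 ≈ -5.2500)
P = -13/4 (P = -21/4*21 + 107 = -441/4 + 107 = -13/4 ≈ -3.2500)
(57 + u)*(-78) - P = (57 + 101)*(-78) - 1*(-13/4) = 158*(-78) + 13/4 = -12324 + 13/4 = -49283/4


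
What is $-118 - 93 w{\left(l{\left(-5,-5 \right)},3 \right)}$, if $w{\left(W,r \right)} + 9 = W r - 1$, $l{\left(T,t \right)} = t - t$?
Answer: $812$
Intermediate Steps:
$l{\left(T,t \right)} = 0$
$w{\left(W,r \right)} = -10 + W r$ ($w{\left(W,r \right)} = -9 + \left(W r - 1\right) = -9 + \left(-1 + W r\right) = -10 + W r$)
$-118 - 93 w{\left(l{\left(-5,-5 \right)},3 \right)} = -118 - 93 \left(-10 + 0 \cdot 3\right) = -118 - 93 \left(-10 + 0\right) = -118 - -930 = -118 + 930 = 812$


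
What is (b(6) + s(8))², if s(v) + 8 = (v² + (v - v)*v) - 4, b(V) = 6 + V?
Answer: 4096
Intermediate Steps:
s(v) = -12 + v² (s(v) = -8 + ((v² + (v - v)*v) - 4) = -8 + ((v² + 0*v) - 4) = -8 + ((v² + 0) - 4) = -8 + (v² - 4) = -8 + (-4 + v²) = -12 + v²)
(b(6) + s(8))² = ((6 + 6) + (-12 + 8²))² = (12 + (-12 + 64))² = (12 + 52)² = 64² = 4096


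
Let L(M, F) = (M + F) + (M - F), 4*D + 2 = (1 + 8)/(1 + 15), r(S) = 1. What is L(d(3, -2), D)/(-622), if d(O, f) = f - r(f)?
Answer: 3/311 ≈ 0.0096463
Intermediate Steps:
d(O, f) = -1 + f (d(O, f) = f - 1*1 = f - 1 = -1 + f)
D = -23/64 (D = -1/2 + ((1 + 8)/(1 + 15))/4 = -1/2 + (9/16)/4 = -1/2 + (9*(1/16))/4 = -1/2 + (1/4)*(9/16) = -1/2 + 9/64 = -23/64 ≈ -0.35938)
L(M, F) = 2*M (L(M, F) = (F + M) + (M - F) = 2*M)
L(d(3, -2), D)/(-622) = (2*(-1 - 2))/(-622) = (2*(-3))*(-1/622) = -6*(-1/622) = 3/311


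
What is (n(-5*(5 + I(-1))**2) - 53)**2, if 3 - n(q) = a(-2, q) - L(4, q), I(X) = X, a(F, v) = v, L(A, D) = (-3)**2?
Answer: 1521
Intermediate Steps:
L(A, D) = 9
n(q) = 12 - q (n(q) = 3 - (q - 1*9) = 3 - (q - 9) = 3 - (-9 + q) = 3 + (9 - q) = 12 - q)
(n(-5*(5 + I(-1))**2) - 53)**2 = ((12 - (-5)*(5 - 1)**2) - 53)**2 = ((12 - (-5)*4**2) - 53)**2 = ((12 - (-5)*16) - 53)**2 = ((12 - 1*(-80)) - 53)**2 = ((12 + 80) - 53)**2 = (92 - 53)**2 = 39**2 = 1521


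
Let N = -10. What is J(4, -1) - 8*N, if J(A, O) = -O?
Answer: 81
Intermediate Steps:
J(4, -1) - 8*N = -1*(-1) - 8*(-10) = 1 + 80 = 81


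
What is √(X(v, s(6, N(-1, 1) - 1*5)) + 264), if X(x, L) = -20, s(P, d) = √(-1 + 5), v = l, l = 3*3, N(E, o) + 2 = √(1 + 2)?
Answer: 2*√61 ≈ 15.620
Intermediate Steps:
N(E, o) = -2 + √3 (N(E, o) = -2 + √(1 + 2) = -2 + √3)
l = 9
v = 9
s(P, d) = 2 (s(P, d) = √4 = 2)
√(X(v, s(6, N(-1, 1) - 1*5)) + 264) = √(-20 + 264) = √244 = 2*√61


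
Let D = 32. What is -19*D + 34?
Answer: -574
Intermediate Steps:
-19*D + 34 = -19*32 + 34 = -608 + 34 = -574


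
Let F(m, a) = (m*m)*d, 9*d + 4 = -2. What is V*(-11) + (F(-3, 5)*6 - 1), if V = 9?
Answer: -136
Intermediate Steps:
d = -⅔ (d = -4/9 + (⅑)*(-2) = -4/9 - 2/9 = -⅔ ≈ -0.66667)
F(m, a) = -2*m²/3 (F(m, a) = (m*m)*(-⅔) = m²*(-⅔) = -2*m²/3)
V*(-11) + (F(-3, 5)*6 - 1) = 9*(-11) + (-⅔*(-3)²*6 - 1) = -99 + (-⅔*9*6 - 1) = -99 + (-6*6 - 1) = -99 + (-36 - 1) = -99 - 37 = -136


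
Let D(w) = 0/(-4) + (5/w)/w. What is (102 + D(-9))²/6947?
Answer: 68343289/45579267 ≈ 1.4994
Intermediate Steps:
D(w) = 5/w² (D(w) = 0*(-¼) + 5/w² = 0 + 5/w² = 5/w²)
(102 + D(-9))²/6947 = (102 + 5/(-9)²)²/6947 = (102 + 5*(1/81))²*(1/6947) = (102 + 5/81)²*(1/6947) = (8267/81)²*(1/6947) = (68343289/6561)*(1/6947) = 68343289/45579267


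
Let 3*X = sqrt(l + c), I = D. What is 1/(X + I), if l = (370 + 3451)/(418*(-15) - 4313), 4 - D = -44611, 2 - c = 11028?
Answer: 4249444905/189589101128554 - 3*I*sqrt(1234951213757)/189589101128554 ≈ 2.2414e-5 - 1.7585e-8*I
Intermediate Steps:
c = -11026 (c = 2 - 1*11028 = 2 - 11028 = -11026)
D = 44615 (D = 4 - 1*(-44611) = 4 + 44611 = 44615)
l = -3821/10583 (l = 3821/(-6270 - 4313) = 3821/(-10583) = 3821*(-1/10583) = -3821/10583 ≈ -0.36105)
I = 44615
X = I*sqrt(1234951213757)/31749 (X = sqrt(-3821/10583 - 11026)/3 = sqrt(-116691979/10583)/3 = (I*sqrt(1234951213757)/10583)/3 = I*sqrt(1234951213757)/31749 ≈ 35.002*I)
1/(X + I) = 1/(I*sqrt(1234951213757)/31749 + 44615) = 1/(44615 + I*sqrt(1234951213757)/31749)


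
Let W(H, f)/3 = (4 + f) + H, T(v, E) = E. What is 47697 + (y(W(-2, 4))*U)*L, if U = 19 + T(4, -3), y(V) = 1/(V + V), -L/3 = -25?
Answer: 143191/3 ≈ 47730.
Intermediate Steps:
L = 75 (L = -3*(-25) = 75)
W(H, f) = 12 + 3*H + 3*f (W(H, f) = 3*((4 + f) + H) = 3*(4 + H + f) = 12 + 3*H + 3*f)
y(V) = 1/(2*V)
U = 16 (U = 19 - 3 = 16)
47697 + (y(W(-2, 4))*U)*L = 47697 + ((1/(2*(12 + 3*(-2) + 3*4)))*16)*75 = 47697 + ((1/(2*(12 - 6 + 12)))*16)*75 = 47697 + (((½)/18)*16)*75 = 47697 + (((½)*(1/18))*16)*75 = 47697 + ((1/36)*16)*75 = 47697 + (4/9)*75 = 47697 + 100/3 = 143191/3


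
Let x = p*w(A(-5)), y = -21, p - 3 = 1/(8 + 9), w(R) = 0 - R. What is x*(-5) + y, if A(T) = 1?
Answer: -97/17 ≈ -5.7059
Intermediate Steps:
w(R) = -R
p = 52/17 (p = 3 + 1/(8 + 9) = 3 + 1/17 = 52/17 ≈ 3.0588)
x = -52/17 (x = 52*(-1*1)/17 = (52/17)*(-1) = -52/17 ≈ -3.0588)
x*(-5) + y = -52/17*(-5) - 21 = 260/17 - 21 = -97/17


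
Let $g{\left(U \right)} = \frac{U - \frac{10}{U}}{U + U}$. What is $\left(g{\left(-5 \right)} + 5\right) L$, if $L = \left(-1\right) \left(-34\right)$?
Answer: $\frac{901}{5} \approx 180.2$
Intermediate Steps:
$g{\left(U \right)} = \frac{U - \frac{10}{U}}{2 U}$
$L = 34$
$\left(g{\left(-5 \right)} + 5\right) L = \left(\left(\frac{1}{2} - \frac{5}{25}\right) + 5\right) 34 = \left(\left(\frac{1}{2} - \frac{1}{5}\right) + 5\right) 34 = \left(\frac{3}{10} + 5\right) 34 = \frac{53}{10} \cdot 34 = \frac{901}{5}$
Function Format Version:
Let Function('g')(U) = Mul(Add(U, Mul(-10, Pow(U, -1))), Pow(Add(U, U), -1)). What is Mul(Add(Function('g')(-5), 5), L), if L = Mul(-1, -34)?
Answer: Rational(901, 5) ≈ 180.20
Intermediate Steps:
Function('g')(U) = Mul(Rational(1, 2), Pow(U, -1), Add(U, Mul(-10, Pow(U, -1)))) (Function('g')(U) = Mul(Add(U, Mul(-10, Pow(U, -1))), Pow(Mul(2, U), -1)) = Mul(Add(U, Mul(-10, Pow(U, -1))), Mul(Rational(1, 2), Pow(U, -1))) = Mul(Rational(1, 2), Pow(U, -1), Add(U, Mul(-10, Pow(U, -1)))))
L = 34
Mul(Add(Function('g')(-5), 5), L) = Mul(Add(Add(Rational(1, 2), Mul(-5, Pow(-5, -2))), 5), 34) = Mul(Add(Add(Rational(1, 2), Mul(-5, Rational(1, 25))), 5), 34) = Mul(Add(Add(Rational(1, 2), Rational(-1, 5)), 5), 34) = Mul(Add(Rational(3, 10), 5), 34) = Mul(Rational(53, 10), 34) = Rational(901, 5)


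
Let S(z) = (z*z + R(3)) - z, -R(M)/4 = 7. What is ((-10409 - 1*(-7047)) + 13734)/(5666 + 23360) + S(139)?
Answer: 277987188/14513 ≈ 19154.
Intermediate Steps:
R(M) = -28 (R(M) = -4*7 = -28)
S(z) = -28 + z² - z (S(z) = (z*z - 28) - z = (z² - 28) - z = (-28 + z²) - z = -28 + z² - z)
((-10409 - 1*(-7047)) + 13734)/(5666 + 23360) + S(139) = ((-10409 - 1*(-7047)) + 13734)/(5666 + 23360) + (-28 + 139² - 1*139) = ((-10409 + 7047) + 13734)/29026 + (-28 + 19321 - 139) = (-3362 + 13734)*(1/29026) + 19154 = 10372*(1/29026) + 19154 = 5186/14513 + 19154 = 277987188/14513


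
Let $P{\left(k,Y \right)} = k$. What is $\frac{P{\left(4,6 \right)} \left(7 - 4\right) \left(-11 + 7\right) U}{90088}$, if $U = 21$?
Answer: $- \frac{126}{11261} \approx -0.011189$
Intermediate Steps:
$\frac{P{\left(4,6 \right)} \left(7 - 4\right) \left(-11 + 7\right) U}{90088} = \frac{4 \left(7 - 4\right) \left(-11 + 7\right) 21}{90088} = 4 \cdot 3 \left(-4\right) 21 \cdot \frac{1}{90088} = 4 \left(-12\right) 21 \cdot \frac{1}{90088} = \left(-48\right) 21 \cdot \frac{1}{90088} = \left(-1008\right) \frac{1}{90088} = - \frac{126}{11261}$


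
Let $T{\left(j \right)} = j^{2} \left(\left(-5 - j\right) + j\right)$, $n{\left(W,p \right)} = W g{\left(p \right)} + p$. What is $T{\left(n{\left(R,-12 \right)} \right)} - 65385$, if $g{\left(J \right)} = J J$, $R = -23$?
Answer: $-55310265$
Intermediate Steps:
$g{\left(J \right)} = J^{2}$
$n{\left(W,p \right)} = p + W p^{2}$ ($n{\left(W,p \right)} = W p^{2} + p = p + W p^{2}$)
$T{\left(j \right)} = - 5 j^{2}$ ($T{\left(j \right)} = j^{2} \left(-5\right) = - 5 j^{2}$)
$T{\left(n{\left(R,-12 \right)} \right)} - 65385 = - 5 \left(- 12 \left(1 - -276\right)\right)^{2} - 65385 = - 5 \left(- 12 \left(1 + 276\right)\right)^{2} - 65385 = - 5 \left(\left(-12\right) 277\right)^{2} - 65385 = - 5 \left(-3324\right)^{2} - 65385 = \left(-5\right) 11048976 - 65385 = -55244880 - 65385 = -55310265$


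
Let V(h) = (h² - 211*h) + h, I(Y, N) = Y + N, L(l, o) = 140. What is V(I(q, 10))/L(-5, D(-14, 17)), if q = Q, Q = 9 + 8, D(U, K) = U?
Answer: -4941/140 ≈ -35.293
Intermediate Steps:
Q = 17
q = 17
I(Y, N) = N + Y
V(h) = h² - 210*h
V(I(q, 10))/L(-5, D(-14, 17)) = ((10 + 17)*(-210 + (10 + 17)))/140 = (27*(-210 + 27))*(1/140) = (27*(-183))*(1/140) = -4941*1/140 = -4941/140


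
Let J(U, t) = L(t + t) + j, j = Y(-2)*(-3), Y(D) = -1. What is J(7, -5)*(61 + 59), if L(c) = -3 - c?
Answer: 1200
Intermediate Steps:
j = 3 (j = -1*(-3) = 3)
J(U, t) = -2*t (J(U, t) = (-3 - (t + t)) + 3 = (-3 - 2*t) + 3 = -2*t)
J(7, -5)*(61 + 59) = (-2*(-5))*(61 + 59) = 10*120 = 1200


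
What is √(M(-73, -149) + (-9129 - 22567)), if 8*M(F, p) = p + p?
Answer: I*√126933/2 ≈ 178.14*I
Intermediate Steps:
M(F, p) = p/4 (M(F, p) = (p + p)/8 = (2*p)/8 = p/4)
√(M(-73, -149) + (-9129 - 22567)) = √((¼)*(-149) + (-9129 - 22567)) = √(-149/4 - 31696) = √(-126933/4) = I*√126933/2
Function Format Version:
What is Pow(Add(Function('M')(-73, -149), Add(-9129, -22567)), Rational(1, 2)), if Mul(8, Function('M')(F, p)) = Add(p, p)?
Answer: Mul(Rational(1, 2), I, Pow(126933, Rational(1, 2))) ≈ Mul(178.14, I)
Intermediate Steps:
Function('M')(F, p) = Mul(Rational(1, 4), p) (Function('M')(F, p) = Mul(Rational(1, 8), Add(p, p)) = Mul(Rational(1, 8), Mul(2, p)) = Mul(Rational(1, 4), p))
Pow(Add(Function('M')(-73, -149), Add(-9129, -22567)), Rational(1, 2)) = Pow(Add(Mul(Rational(1, 4), -149), Add(-9129, -22567)), Rational(1, 2)) = Pow(Add(Rational(-149, 4), -31696), Rational(1, 2)) = Pow(Rational(-126933, 4), Rational(1, 2)) = Mul(Rational(1, 2), I, Pow(126933, Rational(1, 2)))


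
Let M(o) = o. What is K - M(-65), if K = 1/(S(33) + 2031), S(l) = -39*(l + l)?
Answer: 35294/543 ≈ 64.998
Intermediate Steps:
S(l) = -78*l
K = -1/543 (K = 1/(-78*33 + 2031) = 1/(-2574 + 2031) = 1/(-543) = -1/543 ≈ -0.0018416)
K - M(-65) = -1/543 - 1*(-65) = -1/543 + 65 = 35294/543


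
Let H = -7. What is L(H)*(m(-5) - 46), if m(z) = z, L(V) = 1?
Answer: -51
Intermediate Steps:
L(H)*(m(-5) - 46) = 1*(-5 - 46) = 1*(-51) = -51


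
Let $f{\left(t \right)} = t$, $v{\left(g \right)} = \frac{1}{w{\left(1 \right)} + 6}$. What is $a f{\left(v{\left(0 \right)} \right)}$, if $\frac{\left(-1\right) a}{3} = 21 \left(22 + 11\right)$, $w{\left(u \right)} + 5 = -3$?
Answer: $\frac{2079}{2} \approx 1039.5$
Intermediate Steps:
$w{\left(u \right)} = -8$ ($w{\left(u \right)} = -5 - 3 = -8$)
$v{\left(g \right)} = - \frac{1}{2}$ ($v{\left(g \right)} = \frac{1}{-8 + 6} = \frac{1}{-2} = - \frac{1}{2}$)
$a = -2079$ ($a = - 3 \cdot 21 \left(22 + 11\right) = - 3 \cdot 21 \cdot 33 = \left(-3\right) 693 = -2079$)
$a f{\left(v{\left(0 \right)} \right)} = \left(-2079\right) \left(- \frac{1}{2}\right) = \frac{2079}{2}$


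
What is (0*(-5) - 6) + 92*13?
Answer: 1190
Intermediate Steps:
(0*(-5) - 6) + 92*13 = (0 - 6) + 1196 = -6 + 1196 = 1190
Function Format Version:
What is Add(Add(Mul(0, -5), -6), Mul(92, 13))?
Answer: 1190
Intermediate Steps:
Add(Add(Mul(0, -5), -6), Mul(92, 13)) = Add(Add(0, -6), 1196) = Add(-6, 1196) = 1190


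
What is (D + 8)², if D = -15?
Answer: 49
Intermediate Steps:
(D + 8)² = (-15 + 8)² = (-7)² = 49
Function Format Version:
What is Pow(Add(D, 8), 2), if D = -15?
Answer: 49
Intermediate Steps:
Pow(Add(D, 8), 2) = Pow(Add(-15, 8), 2) = Pow(-7, 2) = 49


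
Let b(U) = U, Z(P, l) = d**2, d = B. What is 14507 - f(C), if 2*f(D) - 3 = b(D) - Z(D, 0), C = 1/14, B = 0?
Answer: 406153/28 ≈ 14505.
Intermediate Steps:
d = 0
Z(P, l) = 0 (Z(P, l) = 0**2 = 0)
C = 1/14 ≈ 0.071429
f(D) = 3/2 + D/2 (f(D) = 3/2 + (D - 1*0)/2 = 3/2 + (D + 0)/2 = 3/2 + D/2)
14507 - f(C) = 14507 - (3/2 + (1/2)*(1/14)) = 14507 - (3/2 + 1/28) = 14507 - 1*43/28 = 14507 - 43/28 = 406153/28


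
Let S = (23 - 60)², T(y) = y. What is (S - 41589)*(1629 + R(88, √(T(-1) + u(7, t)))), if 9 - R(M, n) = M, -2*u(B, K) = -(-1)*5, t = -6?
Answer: -62341000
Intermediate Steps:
u(B, K) = -5/2 (u(B, K) = -(-1)*(-1*5)/2 = -(-1)*(-5)/2 = -½*5 = -5/2)
R(M, n) = 9 - M
S = 1369 (S = (-37)² = 1369)
(S - 41589)*(1629 + R(88, √(T(-1) + u(7, t)))) = (1369 - 41589)*(1629 + (9 - 1*88)) = -40220*(1629 + (9 - 88)) = -40220*(1629 - 79) = -40220*1550 = -62341000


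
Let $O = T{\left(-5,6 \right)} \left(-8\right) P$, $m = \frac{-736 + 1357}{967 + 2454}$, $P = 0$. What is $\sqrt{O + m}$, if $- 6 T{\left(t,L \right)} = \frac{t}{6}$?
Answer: $\frac{3 \sqrt{236049}}{3421} \approx 0.42606$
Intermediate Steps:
$m = \frac{621}{3421} \approx 0.18153$
$T{\left(t,L \right)} = - \frac{t}{36}$ ($T{\left(t,L \right)} = - \frac{t \frac{1}{6}}{6} = - \frac{\frac{1}{6} t}{6} = - \frac{t}{36}$)
$O = 0$ ($O = \left(- \frac{1}{36}\right) \left(-5\right) \left(-8\right) 0 = \frac{5}{36} \left(-8\right) 0 = \left(- \frac{10}{9}\right) 0 = 0$)
$\sqrt{O + m} = \sqrt{0 + \frac{621}{3421}} = \sqrt{\frac{621}{3421}} = \frac{3 \sqrt{236049}}{3421}$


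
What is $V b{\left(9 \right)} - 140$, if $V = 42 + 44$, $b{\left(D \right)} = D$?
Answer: $634$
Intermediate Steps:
$V = 86$
$V b{\left(9 \right)} - 140 = 86 \cdot 9 - 140 = 774 - 140 = 634$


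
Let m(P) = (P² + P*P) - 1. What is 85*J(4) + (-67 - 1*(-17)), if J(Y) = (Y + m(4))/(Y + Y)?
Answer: 2575/8 ≈ 321.88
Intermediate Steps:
m(P) = -1 + 2*P² (m(P) = (P² + P²) - 1 = 2*P² - 1 = -1 + 2*P²)
J(Y) = (31 + Y)/(2*Y) (J(Y) = (Y + (-1 + 2*4²))/(Y + Y) = (Y + (-1 + 2*16))/((2*Y)) = (Y + (-1 + 32))*(1/(2*Y)) = (Y + 31)*(1/(2*Y)) = (31 + Y)*(1/(2*Y)) = (31 + Y)/(2*Y))
85*J(4) + (-67 - 1*(-17)) = 85*((½)*(31 + 4)/4) + (-67 - 1*(-17)) = 85*((½)*(¼)*35) + (-67 + 17) = 85*(35/8) - 50 = 2975/8 - 50 = 2575/8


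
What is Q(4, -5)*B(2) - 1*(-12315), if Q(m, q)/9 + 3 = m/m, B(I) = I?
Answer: 12279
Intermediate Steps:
Q(m, q) = -18 (Q(m, q) = -27 + 9*(m/m) = -27 + 9*1 = -27 + 9 = -18)
Q(4, -5)*B(2) - 1*(-12315) = -18*2 - 1*(-12315) = -36 + 12315 = 12279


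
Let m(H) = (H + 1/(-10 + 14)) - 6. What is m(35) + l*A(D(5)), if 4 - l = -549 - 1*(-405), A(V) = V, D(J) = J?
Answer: 3077/4 ≈ 769.25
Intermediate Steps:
l = 148 (l = 4 - (-549 - 1*(-405)) = 4 - (-549 + 405) = 4 - 1*(-144) = 4 + 144 = 148)
m(H) = -23/4 + H (m(H) = (H + 1/4) - 6 = (H + ¼) - 6 = (¼ + H) - 6 = -23/4 + H)
m(35) + l*A(D(5)) = (-23/4 + 35) + 148*5 = 117/4 + 740 = 3077/4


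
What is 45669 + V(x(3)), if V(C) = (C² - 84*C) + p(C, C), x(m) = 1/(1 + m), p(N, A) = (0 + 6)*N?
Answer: 730393/16 ≈ 45650.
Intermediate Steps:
p(N, A) = 6*N
V(C) = C² - 78*C (V(C) = (C² - 84*C) + 6*C = C² - 78*C)
45669 + V(x(3)) = 45669 + (-78 + 1/(1 + 3))/(1 + 3) = 45669 + (-78 + 1/4)/4 = 45669 + (-78 + ¼)/4 = 45669 + (¼)*(-311/4) = 45669 - 311/16 = 730393/16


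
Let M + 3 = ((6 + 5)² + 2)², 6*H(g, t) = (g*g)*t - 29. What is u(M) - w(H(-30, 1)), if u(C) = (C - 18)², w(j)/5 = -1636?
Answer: 228259844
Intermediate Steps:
H(g, t) = -29/6 + t*g²/6 (H(g, t) = ((g*g)*t - 29)/6 = (g²*t - 29)/6 = (t*g² - 29)/6 = (-29 + t*g²)/6 = -29/6 + t*g²/6)
M = 15126 (M = -3 + ((6 + 5)² + 2)² = -3 + (11² + 2)² = -3 + (121 + 2)² = -3 + 123² = -3 + 15129 = 15126)
w(j) = -8180 (w(j) = 5*(-1636) = -8180)
u(C) = (-18 + C)²
u(M) - w(H(-30, 1)) = (-18 + 15126)² - 1*(-8180) = 15108² + 8180 = 228251664 + 8180 = 228259844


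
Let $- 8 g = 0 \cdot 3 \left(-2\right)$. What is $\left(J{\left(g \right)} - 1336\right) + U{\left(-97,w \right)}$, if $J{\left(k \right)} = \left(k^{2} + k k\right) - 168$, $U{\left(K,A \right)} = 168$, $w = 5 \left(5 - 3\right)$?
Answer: $-1336$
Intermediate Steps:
$w = 10$ ($w = 5 \cdot 2 = 10$)
$g = 0$ ($g = - \frac{0 \cdot 3 \left(-2\right)}{8} = - \frac{0 \left(-2\right)}{8} = \left(- \frac{1}{8}\right) 0 = 0$)
$J{\left(k \right)} = -168 + 2 k^{2}$ ($J{\left(k \right)} = \left(k^{2} + k^{2}\right) - 168 = 2 k^{2} - 168 = -168 + 2 k^{2}$)
$\left(J{\left(g \right)} - 1336\right) + U{\left(-97,w \right)} = \left(\left(-168 + 2 \cdot 0^{2}\right) - 1336\right) + 168 = \left(\left(-168 + 2 \cdot 0\right) - 1336\right) + 168 = \left(\left(-168 + 0\right) - 1336\right) + 168 = \left(-168 - 1336\right) + 168 = -1504 + 168 = -1336$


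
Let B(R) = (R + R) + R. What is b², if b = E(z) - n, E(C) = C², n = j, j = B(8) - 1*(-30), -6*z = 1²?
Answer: 3775249/1296 ≈ 2913.0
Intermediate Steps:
z = -⅙ (z = -⅙*1² = -⅙*1 = -⅙ ≈ -0.16667)
B(R) = 3*R (B(R) = 2*R + R = 3*R)
j = 54 (j = 3*8 - 1*(-30) = 24 + 30 = 54)
n = 54
b = -1943/36 (b = (-⅙)² - 1*54 = 1/36 - 54 = -1943/36 ≈ -53.972)
b² = (-1943/36)² = 3775249/1296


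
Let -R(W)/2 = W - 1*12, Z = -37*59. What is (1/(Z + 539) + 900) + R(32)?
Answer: 1413839/1644 ≈ 860.00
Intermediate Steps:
Z = -2183
R(W) = 24 - 2*W (R(W) = -2*(W - 1*12) = -2*(W - 12) = -2*(-12 + W) = 24 - 2*W)
(1/(Z + 539) + 900) + R(32) = (1/(-2183 + 539) + 900) + (24 - 2*32) = (1/(-1644) + 900) + (24 - 64) = (-1/1644 + 900) - 40 = 1479599/1644 - 40 = 1413839/1644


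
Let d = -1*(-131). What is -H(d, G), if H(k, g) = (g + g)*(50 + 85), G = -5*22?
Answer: 29700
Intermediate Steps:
d = 131
G = -110
H(k, g) = 270*g (H(k, g) = (2*g)*135 = 270*g)
-H(d, G) = -270*(-110) = -1*(-29700) = 29700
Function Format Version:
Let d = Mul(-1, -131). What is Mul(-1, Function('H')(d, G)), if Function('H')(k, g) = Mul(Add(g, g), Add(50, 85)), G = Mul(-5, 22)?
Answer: 29700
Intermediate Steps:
d = 131
G = -110
Function('H')(k, g) = Mul(270, g) (Function('H')(k, g) = Mul(Mul(2, g), 135) = Mul(270, g))
Mul(-1, Function('H')(d, G)) = Mul(-1, Mul(270, -110)) = Mul(-1, -29700) = 29700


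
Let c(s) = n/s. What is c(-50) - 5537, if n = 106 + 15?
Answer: -276971/50 ≈ -5539.4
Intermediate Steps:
n = 121
c(s) = 121/s
c(-50) - 5537 = 121/(-50) - 5537 = 121*(-1/50) - 5537 = -121/50 - 5537 = -276971/50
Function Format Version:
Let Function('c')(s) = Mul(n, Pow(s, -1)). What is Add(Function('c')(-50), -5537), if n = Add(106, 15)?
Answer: Rational(-276971, 50) ≈ -5539.4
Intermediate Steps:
n = 121
Function('c')(s) = Mul(121, Pow(s, -1))
Add(Function('c')(-50), -5537) = Add(Mul(121, Pow(-50, -1)), -5537) = Add(Mul(121, Rational(-1, 50)), -5537) = Add(Rational(-121, 50), -5537) = Rational(-276971, 50)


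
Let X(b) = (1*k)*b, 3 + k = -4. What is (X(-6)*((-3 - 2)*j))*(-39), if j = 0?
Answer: 0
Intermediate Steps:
k = -7 (k = -3 - 4 = -7)
X(b) = -7*b (X(b) = (1*(-7))*b = -7*b)
(X(-6)*((-3 - 2)*j))*(-39) = ((-7*(-6))*((-3 - 2)*0))*(-39) = (42*(-5*0))*(-39) = (42*0)*(-39) = 0*(-39) = 0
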